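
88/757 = 88/757  =  0.12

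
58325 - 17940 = 40385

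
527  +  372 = 899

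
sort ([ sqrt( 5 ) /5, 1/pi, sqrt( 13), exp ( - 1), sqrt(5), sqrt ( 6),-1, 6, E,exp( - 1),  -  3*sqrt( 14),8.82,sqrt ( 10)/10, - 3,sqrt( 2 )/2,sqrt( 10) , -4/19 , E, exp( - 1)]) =[-3*sqrt (14),  -  3, - 1, - 4/19, sqrt ( 10) /10,  1/pi, exp( - 1),exp ( - 1 ), exp( - 1), sqrt( 5)/5, sqrt(2)/2, sqrt( 5), sqrt ( 6), E,  E, sqrt(10 ), sqrt(13), 6, 8.82 ] 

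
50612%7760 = 4052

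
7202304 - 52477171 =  - 45274867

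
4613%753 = 95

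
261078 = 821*318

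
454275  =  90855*5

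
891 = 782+109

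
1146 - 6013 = - 4867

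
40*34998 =1399920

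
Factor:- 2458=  -2^1*1229^1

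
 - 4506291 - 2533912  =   - 7040203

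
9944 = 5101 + 4843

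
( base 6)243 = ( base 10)99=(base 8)143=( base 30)39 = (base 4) 1203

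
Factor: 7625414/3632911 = 2^1*619^( - 1 )*5869^( - 1 )*3812707^1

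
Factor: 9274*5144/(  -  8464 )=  - 2981591/529  =  -23^ ( - 2 )*643^1*4637^1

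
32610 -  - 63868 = 96478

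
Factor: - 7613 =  - 23^1*331^1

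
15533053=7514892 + 8018161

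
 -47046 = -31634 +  - 15412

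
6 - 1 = 5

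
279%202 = 77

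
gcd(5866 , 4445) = 7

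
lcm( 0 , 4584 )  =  0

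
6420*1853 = 11896260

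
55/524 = 55/524  =  0.10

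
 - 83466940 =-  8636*9665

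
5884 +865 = 6749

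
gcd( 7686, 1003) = 1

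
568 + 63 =631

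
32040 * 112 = 3588480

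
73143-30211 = 42932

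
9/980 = 9/980 = 0.01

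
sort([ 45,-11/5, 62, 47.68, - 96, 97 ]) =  [ - 96 ,-11/5, 45,47.68, 62, 97]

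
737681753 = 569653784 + 168027969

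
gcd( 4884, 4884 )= 4884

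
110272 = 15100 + 95172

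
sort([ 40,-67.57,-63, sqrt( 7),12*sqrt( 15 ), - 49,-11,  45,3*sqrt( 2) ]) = [ - 67.57, - 63, - 49, - 11, sqrt( 7), 3*sqrt(2 ), 40, 45,12*sqrt( 15 )]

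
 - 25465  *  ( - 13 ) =331045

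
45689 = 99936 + -54247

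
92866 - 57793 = 35073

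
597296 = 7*85328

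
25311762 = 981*25802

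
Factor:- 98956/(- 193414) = 22/43 = 2^1 * 11^1*43^( - 1 ) 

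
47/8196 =47/8196 = 0.01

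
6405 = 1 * 6405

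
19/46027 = 19/46027   =  0.00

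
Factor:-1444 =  - 2^2*19^2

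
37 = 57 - 20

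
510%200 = 110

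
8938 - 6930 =2008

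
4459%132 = 103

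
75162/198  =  379+20/33 = 379.61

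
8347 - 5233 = 3114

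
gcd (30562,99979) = 1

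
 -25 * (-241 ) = 6025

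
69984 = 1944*36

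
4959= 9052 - 4093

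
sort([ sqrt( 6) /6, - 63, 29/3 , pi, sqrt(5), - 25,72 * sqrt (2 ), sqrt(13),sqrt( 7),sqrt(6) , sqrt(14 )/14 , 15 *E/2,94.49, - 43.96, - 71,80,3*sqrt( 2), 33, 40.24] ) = [ - 71,-63, - 43.96, - 25,sqrt(14)/14,sqrt(6 ) /6,sqrt( 5) , sqrt (6),sqrt ( 7),pi, sqrt(13),  3 * sqrt(  2),  29/3, 15 * E/2,33,40.24,  80 , 94.49, 72*sqrt( 2 ) ] 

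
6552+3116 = 9668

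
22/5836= 11/2918= 0.00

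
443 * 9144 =4050792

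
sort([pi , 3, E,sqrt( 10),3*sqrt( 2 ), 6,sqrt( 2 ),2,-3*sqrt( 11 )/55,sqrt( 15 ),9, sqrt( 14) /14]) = [  -  3*sqrt( 11)/55,sqrt( 14 )/14, sqrt( 2 ), 2,E,3,pi, sqrt( 10) , sqrt (15), 3*sqrt (2 ),6,9 ]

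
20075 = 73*275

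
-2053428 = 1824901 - 3878329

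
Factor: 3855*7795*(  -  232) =-6971536200=- 2^3*3^1*5^2  *29^1*257^1*1559^1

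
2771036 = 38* 72922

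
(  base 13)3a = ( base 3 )1211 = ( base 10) 49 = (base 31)1i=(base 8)61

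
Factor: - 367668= - 2^2*3^2* 7^1*1459^1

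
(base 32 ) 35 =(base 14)73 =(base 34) 2x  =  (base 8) 145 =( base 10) 101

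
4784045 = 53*90265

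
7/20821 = 7/20821 = 0.00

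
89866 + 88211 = 178077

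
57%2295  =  57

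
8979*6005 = 53918895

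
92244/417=221 + 29/139 = 221.21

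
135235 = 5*27047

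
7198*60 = 431880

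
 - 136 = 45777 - 45913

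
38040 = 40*951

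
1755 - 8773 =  - 7018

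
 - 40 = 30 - 70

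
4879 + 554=5433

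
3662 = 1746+1916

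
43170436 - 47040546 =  - 3870110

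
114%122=114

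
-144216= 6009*( - 24)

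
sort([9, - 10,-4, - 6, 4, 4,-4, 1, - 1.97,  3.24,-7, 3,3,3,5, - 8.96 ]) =[ - 10,-8.96, - 7,  -  6,-4, - 4,-1.97, 1, 3,3, 3,3.24,4, 4,5,9]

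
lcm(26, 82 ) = 1066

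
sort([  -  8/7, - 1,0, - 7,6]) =[ - 7, - 8/7, - 1, 0,6] 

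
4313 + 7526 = 11839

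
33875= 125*271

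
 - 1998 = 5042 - 7040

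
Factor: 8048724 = 2^2*3^1 *670727^1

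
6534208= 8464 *772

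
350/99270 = 35/9927= 0.00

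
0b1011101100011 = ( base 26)8M7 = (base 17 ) 13c3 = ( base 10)5987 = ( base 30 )6jh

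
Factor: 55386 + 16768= 72154 = 2^1  *  43^1 * 839^1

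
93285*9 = 839565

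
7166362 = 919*7798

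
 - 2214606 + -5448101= - 7662707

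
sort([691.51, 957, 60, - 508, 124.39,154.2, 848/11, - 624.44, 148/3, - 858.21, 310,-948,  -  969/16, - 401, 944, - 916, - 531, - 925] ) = [ - 948, - 925, - 916, - 858.21, - 624.44,-531, - 508, - 401,  -  969/16,148/3, 60,848/11,124.39,154.2, 310, 691.51,  944, 957]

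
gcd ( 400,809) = 1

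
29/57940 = 29/57940 = 0.00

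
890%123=29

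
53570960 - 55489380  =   - 1918420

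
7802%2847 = 2108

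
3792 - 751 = 3041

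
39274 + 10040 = 49314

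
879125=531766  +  347359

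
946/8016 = 473/4008 =0.12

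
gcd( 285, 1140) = 285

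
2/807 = 2/807 = 0.00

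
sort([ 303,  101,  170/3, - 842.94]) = [  -  842.94, 170/3,101, 303]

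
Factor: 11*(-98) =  - 2^1*7^2*11^1=-1078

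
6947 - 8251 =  - 1304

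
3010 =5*602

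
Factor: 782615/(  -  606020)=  - 811/628  =  - 2^( - 2)*157^(-1 ) * 811^1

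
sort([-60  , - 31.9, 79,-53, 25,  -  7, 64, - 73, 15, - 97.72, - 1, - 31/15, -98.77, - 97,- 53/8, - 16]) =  [ -98.77, - 97.72 , - 97, - 73,  -  60, - 53, - 31.9, - 16, - 7  , - 53/8, - 31/15, - 1, 15,  25,64, 79 ]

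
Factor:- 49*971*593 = -28214347 = - 7^2*593^1 * 971^1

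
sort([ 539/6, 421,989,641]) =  [539/6,421,641, 989]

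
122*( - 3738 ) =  - 456036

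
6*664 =3984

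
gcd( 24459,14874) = 3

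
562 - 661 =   -  99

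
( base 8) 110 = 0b1001000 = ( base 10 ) 72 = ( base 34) 24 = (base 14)52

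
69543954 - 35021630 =34522324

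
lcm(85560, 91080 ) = 2823480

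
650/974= 325/487 = 0.67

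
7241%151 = 144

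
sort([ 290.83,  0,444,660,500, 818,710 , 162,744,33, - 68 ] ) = [ - 68 , 0, 33,162, 290.83,444, 500, 660, 710,744,818] 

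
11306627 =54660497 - 43353870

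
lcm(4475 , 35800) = 35800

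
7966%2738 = 2490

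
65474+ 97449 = 162923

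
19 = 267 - 248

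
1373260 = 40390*34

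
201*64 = 12864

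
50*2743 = 137150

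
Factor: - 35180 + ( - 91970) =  - 127150 = - 2^1*5^2*2543^1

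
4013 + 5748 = 9761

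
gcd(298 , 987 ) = 1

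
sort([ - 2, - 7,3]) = [ - 7, - 2, 3 ] 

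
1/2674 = 1/2674 = 0.00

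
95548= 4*23887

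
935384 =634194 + 301190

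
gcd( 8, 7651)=1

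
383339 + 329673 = 713012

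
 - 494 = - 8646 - -8152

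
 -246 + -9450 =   -  9696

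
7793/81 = 7793/81 = 96.21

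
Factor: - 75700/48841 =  - 2^2*5^2* 13^( - 2) * 17^( - 2)*757^1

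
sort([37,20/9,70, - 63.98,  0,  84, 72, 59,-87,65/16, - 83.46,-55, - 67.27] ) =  [  -  87, - 83.46 , - 67.27, - 63.98, - 55, 0,20/9, 65/16,37 , 59,70, 72,84 ]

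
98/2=49 =49.00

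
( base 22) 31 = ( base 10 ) 67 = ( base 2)1000011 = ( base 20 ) 37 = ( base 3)2111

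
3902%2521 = 1381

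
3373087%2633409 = 739678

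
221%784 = 221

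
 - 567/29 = - 567/29  =  - 19.55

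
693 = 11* 63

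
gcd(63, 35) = 7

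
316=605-289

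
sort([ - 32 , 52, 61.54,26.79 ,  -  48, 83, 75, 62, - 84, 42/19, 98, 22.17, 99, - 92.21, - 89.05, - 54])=[ - 92.21, - 89.05, - 84, - 54, - 48, - 32,  42/19,22.17,26.79,52,61.54,62,75,83,98,99]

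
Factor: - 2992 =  - 2^4 * 11^1 * 17^1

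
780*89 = 69420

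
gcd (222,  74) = 74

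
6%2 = 0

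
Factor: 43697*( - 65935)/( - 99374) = 2^(-1 ) * 5^1*11^(-1)*37^1*1181^1*4517^( - 1)*13187^1 = 2881161695/99374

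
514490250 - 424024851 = 90465399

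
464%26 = 22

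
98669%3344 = 1693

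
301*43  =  12943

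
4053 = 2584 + 1469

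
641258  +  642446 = 1283704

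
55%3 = 1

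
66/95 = 66/95 = 0.69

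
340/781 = 340/781=0.44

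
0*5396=0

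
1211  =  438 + 773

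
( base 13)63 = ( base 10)81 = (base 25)36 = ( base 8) 121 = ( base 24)39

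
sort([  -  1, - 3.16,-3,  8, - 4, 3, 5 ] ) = [-4, - 3.16,-3, - 1 , 3 , 5, 8]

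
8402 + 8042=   16444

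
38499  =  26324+12175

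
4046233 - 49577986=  - 45531753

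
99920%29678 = 10886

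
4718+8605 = 13323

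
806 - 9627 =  - 8821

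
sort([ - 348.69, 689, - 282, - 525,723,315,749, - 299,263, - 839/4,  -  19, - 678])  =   [ - 678 , - 525, - 348.69 , - 299, - 282 , - 839/4, - 19, 263, 315,689,723,749]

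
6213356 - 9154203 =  - 2940847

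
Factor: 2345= 5^1*7^1 * 67^1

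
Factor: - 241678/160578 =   -  3^(-2 )*11^( - 1)*149^1 = - 149/99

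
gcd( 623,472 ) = 1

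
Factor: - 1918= - 2^1*7^1*137^1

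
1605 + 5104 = 6709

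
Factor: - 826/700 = -59/50 = - 2^ (-1)*5^ ( - 2 )*59^1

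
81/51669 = 9/5741= 0.00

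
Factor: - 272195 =  -  5^1*7^2 * 11^1 * 101^1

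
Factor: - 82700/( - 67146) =41350/33573  =  2^1*3^ (-1) * 5^2*19^( - 2)*31^(-1)*827^1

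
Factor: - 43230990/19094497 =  - 2^1*3^1*5^1*  11^1*157^( - 1 )*269^1*487^1 * 121621^( - 1 ) 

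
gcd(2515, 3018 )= 503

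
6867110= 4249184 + 2617926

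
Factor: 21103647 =3^1 * 17^2*101^1* 241^1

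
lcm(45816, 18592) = 1282848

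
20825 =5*4165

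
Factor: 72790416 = 2^4* 3^2*41^1*12329^1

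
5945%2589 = 767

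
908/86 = 10 + 24/43 = 10.56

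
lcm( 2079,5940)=41580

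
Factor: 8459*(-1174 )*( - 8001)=2^1 * 3^2*7^1  *  11^1*127^1*587^1*769^1 = 79456858866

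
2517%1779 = 738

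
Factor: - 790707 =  - 3^1*53^1*4973^1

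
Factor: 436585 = 5^1*87317^1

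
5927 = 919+5008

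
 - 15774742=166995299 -182770041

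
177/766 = 177/766 = 0.23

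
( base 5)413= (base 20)58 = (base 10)108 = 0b1101100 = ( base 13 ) 84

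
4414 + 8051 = 12465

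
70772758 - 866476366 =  - 795703608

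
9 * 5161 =46449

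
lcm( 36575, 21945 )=109725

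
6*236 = 1416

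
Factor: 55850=2^1*5^2 * 1117^1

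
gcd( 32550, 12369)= 651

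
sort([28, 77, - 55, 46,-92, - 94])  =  [ - 94, -92, - 55,  28, 46, 77 ] 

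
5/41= 5/41 = 0.12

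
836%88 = 44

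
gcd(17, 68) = 17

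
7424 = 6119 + 1305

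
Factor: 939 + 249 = 2^2*3^3*11^1 = 1188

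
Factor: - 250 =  - 2^1*5^3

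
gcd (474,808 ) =2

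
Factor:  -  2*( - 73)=146 = 2^1*73^1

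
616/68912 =77/8614 = 0.01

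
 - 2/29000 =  - 1 + 14499/14500 = - 0.00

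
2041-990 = 1051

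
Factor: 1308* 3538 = 2^3*3^1 * 29^1 * 61^1*109^1 = 4627704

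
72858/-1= - 72858 + 0/1 = - 72858.00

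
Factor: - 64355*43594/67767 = - 2^1*3^ ( - 1)*5^1*7^( - 2) * 61^1*71^1*211^1*307^1*461^ ( - 1 ) = -2805491870/67767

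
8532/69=2844/23 = 123.65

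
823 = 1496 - 673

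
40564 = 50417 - 9853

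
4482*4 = 17928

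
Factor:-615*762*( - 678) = 317731140 = 2^2 *3^3*5^1*41^1*113^1*127^1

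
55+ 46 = 101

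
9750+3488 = 13238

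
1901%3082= 1901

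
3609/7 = 3609/7 = 515.57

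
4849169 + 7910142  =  12759311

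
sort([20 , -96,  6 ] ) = [ - 96, 6,20]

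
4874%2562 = 2312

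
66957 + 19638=86595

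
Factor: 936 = 2^3*3^2*13^1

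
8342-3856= 4486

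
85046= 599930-514884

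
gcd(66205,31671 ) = 1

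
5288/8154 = 2644/4077 = 0.65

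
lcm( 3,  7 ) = 21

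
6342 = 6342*1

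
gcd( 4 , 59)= 1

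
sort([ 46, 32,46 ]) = [32,46, 46]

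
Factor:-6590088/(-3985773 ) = 2196696/1328591 = 2^3*3^1*11^( - 1 )*269^(-1) *449^( - 1 )*91529^1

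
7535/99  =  76+1/9 = 76.11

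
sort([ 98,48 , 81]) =[ 48, 81,98]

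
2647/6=441 +1/6 = 441.17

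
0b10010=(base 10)18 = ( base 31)I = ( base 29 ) i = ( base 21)i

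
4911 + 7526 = 12437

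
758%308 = 142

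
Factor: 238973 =7^2 * 4877^1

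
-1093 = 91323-92416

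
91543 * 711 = 65087073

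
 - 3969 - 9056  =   - 13025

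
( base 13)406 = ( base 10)682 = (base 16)2aa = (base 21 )1BA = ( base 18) 21G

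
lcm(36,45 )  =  180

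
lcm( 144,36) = 144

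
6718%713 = 301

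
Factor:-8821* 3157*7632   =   -2^4 * 3^2*7^1 * 11^1*41^1 * 53^1*8821^1 = - 212535149904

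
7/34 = 7/34 = 0.21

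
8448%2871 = 2706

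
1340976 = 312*4298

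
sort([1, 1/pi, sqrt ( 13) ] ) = [1/pi, 1, sqrt( 13 )]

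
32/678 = 16/339= 0.05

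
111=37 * 3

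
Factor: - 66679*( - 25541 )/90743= 1703048339/90743 = 103^( - 1) * 131^1 * 509^1*881^( - 1)*25541^1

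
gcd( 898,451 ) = 1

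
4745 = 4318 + 427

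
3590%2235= 1355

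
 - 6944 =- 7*992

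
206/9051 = 206/9051  =  0.02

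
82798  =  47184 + 35614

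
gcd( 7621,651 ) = 1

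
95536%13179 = 3283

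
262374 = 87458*3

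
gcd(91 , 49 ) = 7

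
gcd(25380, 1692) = 1692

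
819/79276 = 819/79276 = 0.01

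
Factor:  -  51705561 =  - 3^1 * 3163^1*5449^1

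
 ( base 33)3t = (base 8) 200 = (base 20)68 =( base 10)128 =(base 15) 88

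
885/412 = 885/412  =  2.15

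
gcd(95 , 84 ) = 1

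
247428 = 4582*54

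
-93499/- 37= 2527  +  0/1 = 2527.00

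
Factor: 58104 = 2^3 *3^3*269^1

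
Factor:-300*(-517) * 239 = 37068900 = 2^2*3^1*5^2*11^1 * 47^1 * 239^1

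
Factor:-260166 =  - 2^1*3^1*131^1 * 331^1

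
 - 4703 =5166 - 9869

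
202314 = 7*28902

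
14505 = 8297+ 6208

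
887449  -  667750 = 219699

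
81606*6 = 489636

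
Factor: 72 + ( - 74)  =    -  2^1 = -2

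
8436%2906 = 2624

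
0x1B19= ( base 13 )3208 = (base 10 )6937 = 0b1101100011001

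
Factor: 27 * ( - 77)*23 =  - 3^3*7^1*11^1* 23^1 = - 47817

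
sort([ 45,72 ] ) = [ 45,72 ] 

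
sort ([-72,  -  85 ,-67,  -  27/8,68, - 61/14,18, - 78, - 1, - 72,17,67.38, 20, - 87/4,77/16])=[ - 85 , - 78, - 72 ,-72,  -  67,-87/4,-61/14, - 27/8, - 1,77/16,17,  18,  20,67.38,68]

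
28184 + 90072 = 118256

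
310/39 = 7 + 37/39= 7.95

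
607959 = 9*67551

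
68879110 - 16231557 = 52647553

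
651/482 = 1 + 169/482= 1.35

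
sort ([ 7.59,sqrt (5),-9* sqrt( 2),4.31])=[ - 9*sqrt(2 ),sqrt(5),4.31,7.59 ]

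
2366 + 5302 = 7668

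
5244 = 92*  57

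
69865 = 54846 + 15019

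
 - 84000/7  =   - 12000= - 12000.00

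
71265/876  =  23755/292  =  81.35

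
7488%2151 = 1035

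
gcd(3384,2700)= 36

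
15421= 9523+5898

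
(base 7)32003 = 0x1ED4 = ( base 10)7892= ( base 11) 5A25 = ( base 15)2512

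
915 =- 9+924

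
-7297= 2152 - 9449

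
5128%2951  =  2177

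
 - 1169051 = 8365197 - 9534248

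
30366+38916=69282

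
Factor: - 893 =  - 19^1* 47^1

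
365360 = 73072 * 5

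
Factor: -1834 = -2^1*7^1  *131^1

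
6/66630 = 1/11105 = 0.00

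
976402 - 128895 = 847507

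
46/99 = 46/99= 0.46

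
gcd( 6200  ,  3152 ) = 8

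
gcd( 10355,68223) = 1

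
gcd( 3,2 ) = 1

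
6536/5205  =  1 + 1331/5205 =1.26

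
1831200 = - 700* ( - 2616)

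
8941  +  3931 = 12872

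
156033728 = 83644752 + 72388976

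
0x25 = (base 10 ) 37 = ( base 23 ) 1E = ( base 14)29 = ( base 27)1A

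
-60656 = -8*7582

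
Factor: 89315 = 5^1*17863^1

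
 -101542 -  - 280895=179353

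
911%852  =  59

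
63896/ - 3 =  - 21299+1/3 = -21298.67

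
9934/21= 473  +  1/21 = 473.05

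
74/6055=74/6055 = 0.01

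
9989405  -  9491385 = 498020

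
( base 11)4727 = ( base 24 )ai8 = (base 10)6200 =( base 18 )1128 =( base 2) 1100000111000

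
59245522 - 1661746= 57583776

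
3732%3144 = 588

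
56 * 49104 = 2749824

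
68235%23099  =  22037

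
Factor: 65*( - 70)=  - 4550 =-  2^1*5^2 * 7^1*13^1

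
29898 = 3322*9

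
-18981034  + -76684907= - 95665941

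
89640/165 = 543 + 3/11 = 543.27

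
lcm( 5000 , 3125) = 25000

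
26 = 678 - 652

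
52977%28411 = 24566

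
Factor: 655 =5^1*131^1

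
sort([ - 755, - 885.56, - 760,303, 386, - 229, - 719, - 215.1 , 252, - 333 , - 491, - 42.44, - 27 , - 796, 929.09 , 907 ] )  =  [ - 885.56, - 796, - 760,-755,  -  719, - 491, - 333, - 229 ,-215.1, - 42.44, - 27 , 252,303, 386, 907 , 929.09]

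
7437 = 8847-1410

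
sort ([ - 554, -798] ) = [ - 798, - 554] 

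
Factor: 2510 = 2^1*5^1*251^1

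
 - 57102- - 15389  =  -41713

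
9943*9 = 89487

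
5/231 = 5/231 = 0.02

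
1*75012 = 75012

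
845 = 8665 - 7820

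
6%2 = 0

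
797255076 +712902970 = 1510158046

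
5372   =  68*79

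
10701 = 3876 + 6825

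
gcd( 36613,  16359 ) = 779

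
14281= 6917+7364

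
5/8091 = 5/8091=0.00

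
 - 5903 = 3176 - 9079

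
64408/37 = 1740 + 28/37 = 1740.76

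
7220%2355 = 155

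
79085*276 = 21827460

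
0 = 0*15903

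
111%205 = 111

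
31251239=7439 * 4201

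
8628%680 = 468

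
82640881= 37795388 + 44845493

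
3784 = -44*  (-86) 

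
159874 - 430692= - 270818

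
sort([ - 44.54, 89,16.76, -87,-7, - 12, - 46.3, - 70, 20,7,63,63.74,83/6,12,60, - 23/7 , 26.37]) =[ - 87, -70,  -  46.3, - 44.54, - 12,-7,  -  23/7, 7 , 12,83/6,16.76,20, 26.37,60 , 63  ,  63.74, 89] 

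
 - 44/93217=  - 1 + 93173/93217 =- 0.00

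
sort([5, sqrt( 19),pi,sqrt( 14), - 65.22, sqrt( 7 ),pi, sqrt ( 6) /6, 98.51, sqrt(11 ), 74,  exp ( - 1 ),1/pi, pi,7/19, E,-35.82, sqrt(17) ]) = [ - 65.22,  -  35.82, 1/pi, exp(-1) , 7/19, sqrt(6 )/6, sqrt(7),E,pi, pi , pi,sqrt( 11),sqrt ( 14 ),sqrt (17), sqrt( 19), 5,74,  98.51]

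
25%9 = 7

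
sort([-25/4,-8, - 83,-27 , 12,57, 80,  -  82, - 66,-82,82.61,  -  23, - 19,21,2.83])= [ - 83,-82, - 82, - 66,-27, - 23, - 19, - 8,-25/4,2.83,12, 21, 57,80, 82.61 ] 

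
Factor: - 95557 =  - 7^1*11^1*17^1* 73^1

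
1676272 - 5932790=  - 4256518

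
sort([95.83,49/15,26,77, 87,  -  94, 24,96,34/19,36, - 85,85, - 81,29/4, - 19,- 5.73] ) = [-94, - 85, - 81, - 19, - 5.73,34/19, 49/15,29/4,24, 26, 36,77,85, 87 , 95.83,96 ]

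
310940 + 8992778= 9303718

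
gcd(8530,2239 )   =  1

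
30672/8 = 3834= 3834.00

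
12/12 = 1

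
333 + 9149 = 9482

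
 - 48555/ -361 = 48555/361 =134.50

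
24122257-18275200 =5847057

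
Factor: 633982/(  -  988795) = -2^1*5^( - 1 )*197759^(-1 )*316991^1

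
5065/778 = 5065/778=6.51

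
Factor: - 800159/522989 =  - 522989^ ( - 1) * 800159^1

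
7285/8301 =7285/8301 = 0.88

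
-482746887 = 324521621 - 807268508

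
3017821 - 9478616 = - 6460795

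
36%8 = 4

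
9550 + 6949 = 16499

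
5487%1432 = 1191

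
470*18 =8460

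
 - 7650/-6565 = 1 + 217/1313 = 1.17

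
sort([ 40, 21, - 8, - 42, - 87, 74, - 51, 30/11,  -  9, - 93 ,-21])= [-93, - 87, - 51, - 42 ,  -  21,- 9, - 8,30/11,  21,40,74]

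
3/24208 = 3/24208 =0.00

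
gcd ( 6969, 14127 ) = 3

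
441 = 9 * 49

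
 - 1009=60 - 1069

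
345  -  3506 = -3161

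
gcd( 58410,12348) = 18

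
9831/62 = 9831/62  =  158.56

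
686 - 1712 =  -  1026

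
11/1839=11/1839 = 0.01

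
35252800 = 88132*400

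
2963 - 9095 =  - 6132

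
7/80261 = 7/80261 = 0.00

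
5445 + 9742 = 15187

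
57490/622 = 92+133/311 = 92.43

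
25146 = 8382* 3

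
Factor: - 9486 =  - 2^1*3^2* 17^1*31^1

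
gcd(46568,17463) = 5821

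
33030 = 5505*6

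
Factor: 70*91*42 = 267540  =  2^2*3^1 * 5^1*7^3*13^1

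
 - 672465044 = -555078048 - 117386996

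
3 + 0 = 3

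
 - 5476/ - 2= 2738/1= 2738.00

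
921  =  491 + 430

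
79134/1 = 79134 = 79134.00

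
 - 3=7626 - 7629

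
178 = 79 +99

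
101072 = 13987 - -87085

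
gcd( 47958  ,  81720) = 6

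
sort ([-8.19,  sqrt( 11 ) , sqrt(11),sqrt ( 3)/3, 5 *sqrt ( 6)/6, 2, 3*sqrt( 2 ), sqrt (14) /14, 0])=[-8.19, 0, sqrt(14)/14,sqrt(3)/3,2, 5 *sqrt( 6 )/6, sqrt (11 ), sqrt(11), 3*sqrt (2)]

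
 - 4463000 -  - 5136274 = 673274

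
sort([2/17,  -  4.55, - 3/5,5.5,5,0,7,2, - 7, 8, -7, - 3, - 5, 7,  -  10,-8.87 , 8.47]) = [ - 10, -8.87,-7, - 7, - 5,-4.55, - 3, - 3/5,0,2/17,2,5, 5.5, 7, 7,8 , 8.47] 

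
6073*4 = 24292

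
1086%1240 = 1086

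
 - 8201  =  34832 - 43033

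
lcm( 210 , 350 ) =1050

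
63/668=63/668 = 0.09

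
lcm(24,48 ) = 48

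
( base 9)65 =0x3B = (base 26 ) 27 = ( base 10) 59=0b111011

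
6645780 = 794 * 8370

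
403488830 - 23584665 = 379904165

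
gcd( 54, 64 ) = 2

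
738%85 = 58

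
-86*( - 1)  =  86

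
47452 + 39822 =87274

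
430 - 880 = -450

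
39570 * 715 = 28292550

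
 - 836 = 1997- 2833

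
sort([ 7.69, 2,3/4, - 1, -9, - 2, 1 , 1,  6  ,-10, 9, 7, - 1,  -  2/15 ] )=[ - 10, - 9,-2 , - 1,-1, - 2/15,3/4, 1, 1, 2, 6,  7,7.69, 9]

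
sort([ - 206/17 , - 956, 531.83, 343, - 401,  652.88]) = [-956,-401, - 206/17, 343, 531.83,652.88]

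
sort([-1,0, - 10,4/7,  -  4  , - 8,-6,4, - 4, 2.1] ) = [ - 10, - 8, -6, - 4, - 4 ,  -  1, 0,4/7, 2.1, 4]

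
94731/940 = 100 + 731/940 =100.78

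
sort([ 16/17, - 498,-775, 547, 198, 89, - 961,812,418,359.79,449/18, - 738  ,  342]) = [-961 , - 775, - 738, - 498,16/17, 449/18 , 89,198,342,359.79 , 418,  547,812]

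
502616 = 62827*8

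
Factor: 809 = 809^1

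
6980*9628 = 67203440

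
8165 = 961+7204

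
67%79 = 67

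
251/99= 2 + 53/99 =2.54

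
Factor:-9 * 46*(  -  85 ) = 2^1* 3^2*5^1*17^1* 23^1 = 35190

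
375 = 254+121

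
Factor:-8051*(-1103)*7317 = 3^3*83^1*97^1*  271^1*1103^1 = 64976811201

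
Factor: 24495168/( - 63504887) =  - 2^6 * 3^1 *127579^1*63504887^( - 1 ) 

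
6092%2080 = 1932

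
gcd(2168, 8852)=4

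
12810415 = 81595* 157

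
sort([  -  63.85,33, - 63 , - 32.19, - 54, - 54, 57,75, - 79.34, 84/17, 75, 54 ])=[ - 79.34, - 63.85,  -  63,-54,-54,- 32.19, 84/17, 33, 54, 57,  75,75]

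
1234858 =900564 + 334294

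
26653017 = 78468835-51815818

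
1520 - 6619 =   -  5099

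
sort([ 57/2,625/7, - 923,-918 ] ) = [ -923,- 918, 57/2,625/7]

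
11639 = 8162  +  3477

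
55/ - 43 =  - 55/43 = - 1.28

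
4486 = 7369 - 2883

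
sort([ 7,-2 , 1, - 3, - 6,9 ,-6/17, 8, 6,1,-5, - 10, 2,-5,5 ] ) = [ - 10, - 6, - 5, - 5, - 3,- 2,-6/17,1, 1,2,  5,6,7,8, 9] 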